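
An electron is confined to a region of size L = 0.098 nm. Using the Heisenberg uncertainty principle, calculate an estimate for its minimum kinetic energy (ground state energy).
991.770 meV

Using the uncertainty principle to estimate ground state energy:

1. The position uncertainty is approximately the confinement size:
   Δx ≈ L = 9.800e-11 m

2. From ΔxΔp ≥ ℏ/2, the minimum momentum uncertainty is:
   Δp ≈ ℏ/(2L) = 5.380e-25 kg·m/s

3. The kinetic energy is approximately:
   KE ≈ (Δp)²/(2m) = (5.380e-25)²/(2 × 9.109e-31 kg)
   KE ≈ 1.589e-19 J = 991.770 meV

This is an order-of-magnitude estimate of the ground state energy.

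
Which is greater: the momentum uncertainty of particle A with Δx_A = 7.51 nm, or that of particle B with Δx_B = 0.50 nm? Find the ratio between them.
Particle B has the larger minimum momentum uncertainty, by a factor of 15.02.

For each particle, the minimum momentum uncertainty is Δp_min = ℏ/(2Δx):

Particle A: Δp_A = ℏ/(2×7.510e-09 m) = 7.021e-27 kg·m/s
Particle B: Δp_B = ℏ/(2×5.000e-10 m) = 1.055e-25 kg·m/s

Ratio: Δp_B/Δp_A = 15.02

Since Δp_min ∝ 1/Δx, the particle with smaller position uncertainty (B) has larger momentum uncertainty.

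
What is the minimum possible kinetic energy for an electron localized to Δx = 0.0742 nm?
1.730 eV

Localizing a particle requires giving it sufficient momentum uncertainty:

1. From uncertainty principle: Δp ≥ ℏ/(2Δx)
   Δp_min = (1.055e-34 J·s) / (2 × 7.420e-11 m)
   Δp_min = 7.106e-25 kg·m/s

2. This momentum uncertainty corresponds to kinetic energy:
   KE ≈ (Δp)²/(2m) = (7.106e-25)²/(2 × 9.109e-31 kg)
   KE = 2.772e-19 J = 1.730 eV

Tighter localization requires more energy.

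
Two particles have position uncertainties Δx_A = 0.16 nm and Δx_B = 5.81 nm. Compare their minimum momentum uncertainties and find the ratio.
Particle A has the larger minimum momentum uncertainty, by a factor of 36.31.

For each particle, the minimum momentum uncertainty is Δp_min = ℏ/(2Δx):

Particle A: Δp_A = ℏ/(2×1.600e-10 m) = 3.296e-25 kg·m/s
Particle B: Δp_B = ℏ/(2×5.810e-09 m) = 9.075e-27 kg·m/s

Ratio: Δp_A/Δp_B = 36.31

Since Δp_min ∝ 1/Δx, the particle with smaller position uncertainty (A) has larger momentum uncertainty.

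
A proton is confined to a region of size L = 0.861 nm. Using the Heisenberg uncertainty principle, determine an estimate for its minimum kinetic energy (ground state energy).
6.998 μeV

Using the uncertainty principle to estimate ground state energy:

1. The position uncertainty is approximately the confinement size:
   Δx ≈ L = 8.610e-10 m

2. From ΔxΔp ≥ ℏ/2, the minimum momentum uncertainty is:
   Δp ≈ ℏ/(2L) = 6.124e-26 kg·m/s

3. The kinetic energy is approximately:
   KE ≈ (Δp)²/(2m) = (6.124e-26)²/(2 × 1.673e-27 kg)
   KE ≈ 1.121e-24 J = 6.998 μeV

This is an order-of-magnitude estimate of the ground state energy.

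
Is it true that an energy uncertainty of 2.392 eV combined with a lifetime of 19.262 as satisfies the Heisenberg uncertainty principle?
No, it violates the uncertainty relation.

Calculate the product ΔEΔt:
ΔE = 2.392 eV = 3.832e-19 J
ΔEΔt = (3.832e-19 J) × (1.926e-17 s)
ΔEΔt = 7.382e-36 J·s

Compare to the minimum allowed value ℏ/2:
ℏ/2 = 5.273e-35 J·s

Since ΔEΔt = 7.382e-36 J·s < 5.273e-35 J·s = ℏ/2,
this violates the uncertainty relation.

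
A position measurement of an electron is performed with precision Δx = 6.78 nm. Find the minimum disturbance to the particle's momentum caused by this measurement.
7.777 × 10^-27 kg·m/s

The uncertainty principle implies that measuring position disturbs momentum:
ΔxΔp ≥ ℏ/2

When we measure position with precision Δx, we necessarily introduce a momentum uncertainty:
Δp ≥ ℏ/(2Δx)
Δp_min = (1.055e-34 J·s) / (2 × 6.780e-09 m)
Δp_min = 7.777e-27 kg·m/s

The more precisely we measure position, the greater the momentum disturbance.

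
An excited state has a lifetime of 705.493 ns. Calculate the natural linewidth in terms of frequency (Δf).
112.797 kHz

Using the energy-time uncertainty principle and E = hf:
ΔEΔt ≥ ℏ/2
hΔf·Δt ≥ ℏ/2

The minimum frequency uncertainty is:
Δf = ℏ/(2hτ) = 1/(4πτ)
Δf = 1/(4π × 7.055e-07 s)
Δf = 1.128e+05 Hz = 112.797 kHz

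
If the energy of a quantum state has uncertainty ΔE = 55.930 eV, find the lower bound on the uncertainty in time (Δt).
5.884 as

Using the energy-time uncertainty principle:
ΔEΔt ≥ ℏ/2

The minimum uncertainty in time is:
Δt_min = ℏ/(2ΔE)
Δt_min = (1.055e-34 J·s) / (2 × 8.961e-18 J)
Δt_min = 5.884e-18 s = 5.884 as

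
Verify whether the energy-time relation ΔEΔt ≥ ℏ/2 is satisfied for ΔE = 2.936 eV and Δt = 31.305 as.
No, it violates the uncertainty relation.

Calculate the product ΔEΔt:
ΔE = 2.936 eV = 4.704e-19 J
ΔEΔt = (4.704e-19 J) × (3.130e-17 s)
ΔEΔt = 1.473e-35 J·s

Compare to the minimum allowed value ℏ/2:
ℏ/2 = 5.273e-35 J·s

Since ΔEΔt = 1.473e-35 J·s < 5.273e-35 J·s = ℏ/2,
this violates the uncertainty relation.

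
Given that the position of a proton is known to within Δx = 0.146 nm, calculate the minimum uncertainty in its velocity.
215.921 m/s

Using the Heisenberg uncertainty principle and Δp = mΔv:
ΔxΔp ≥ ℏ/2
Δx(mΔv) ≥ ℏ/2

The minimum uncertainty in velocity is:
Δv_min = ℏ/(2mΔx)
Δv_min = (1.055e-34 J·s) / (2 × 1.673e-27 kg × 1.460e-10 m)
Δv_min = 2.159e+02 m/s = 215.921 m/s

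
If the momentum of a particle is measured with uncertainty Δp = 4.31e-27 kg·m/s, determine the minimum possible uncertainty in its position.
12.234 nm

Using the Heisenberg uncertainty principle:
ΔxΔp ≥ ℏ/2

The minimum uncertainty in position is:
Δx_min = ℏ/(2Δp)
Δx_min = (1.055e-34 J·s) / (2 × 4.310e-27 kg·m/s)
Δx_min = 1.223e-08 m = 12.234 nm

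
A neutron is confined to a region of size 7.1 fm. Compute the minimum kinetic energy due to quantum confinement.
102.764 keV

Using the uncertainty principle:

1. Position uncertainty: Δx ≈ 7.100e-15 m
2. Minimum momentum uncertainty: Δp = ℏ/(2Δx) = 7.427e-21 kg·m/s
3. Minimum kinetic energy:
   KE = (Δp)²/(2m) = (7.427e-21)²/(2 × 1.675e-27 kg)
   KE = 1.646e-14 J = 102.764 keV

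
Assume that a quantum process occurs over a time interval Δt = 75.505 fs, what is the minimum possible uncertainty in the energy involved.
4.359 meV

Using the energy-time uncertainty principle:
ΔEΔt ≥ ℏ/2

The minimum uncertainty in energy is:
ΔE_min = ℏ/(2Δt)
ΔE_min = (1.055e-34 J·s) / (2 × 7.550e-14 s)
ΔE_min = 6.983e-22 J = 4.359 meV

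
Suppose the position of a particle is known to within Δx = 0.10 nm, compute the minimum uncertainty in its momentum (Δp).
5.273 × 10^-25 kg·m/s

Using the Heisenberg uncertainty principle:
ΔxΔp ≥ ℏ/2

The minimum uncertainty in momentum is:
Δp_min = ℏ/(2Δx)
Δp_min = (1.055e-34 J·s) / (2 × 1.000e-10 m)
Δp_min = 5.273e-25 kg·m/s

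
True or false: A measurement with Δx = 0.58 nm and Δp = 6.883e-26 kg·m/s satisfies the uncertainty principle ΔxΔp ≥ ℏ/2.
No, it violates the uncertainty principle (impossible measurement).

Calculate the product ΔxΔp:
ΔxΔp = (5.800e-10 m) × (6.883e-26 kg·m/s)
ΔxΔp = 3.992e-35 J·s

Compare to the minimum allowed value ℏ/2:
ℏ/2 = 5.273e-35 J·s

Since ΔxΔp = 3.992e-35 J·s < 5.273e-35 J·s = ℏ/2,
the measurement violates the uncertainty principle.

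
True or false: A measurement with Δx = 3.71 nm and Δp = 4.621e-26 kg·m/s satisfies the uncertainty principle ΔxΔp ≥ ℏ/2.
Yes, it satisfies the uncertainty principle.

Calculate the product ΔxΔp:
ΔxΔp = (3.710e-09 m) × (4.621e-26 kg·m/s)
ΔxΔp = 1.714e-34 J·s

Compare to the minimum allowed value ℏ/2:
ℏ/2 = 5.273e-35 J·s

Since ΔxΔp = 1.714e-34 J·s ≥ 5.273e-35 J·s = ℏ/2,
the measurement satisfies the uncertainty principle.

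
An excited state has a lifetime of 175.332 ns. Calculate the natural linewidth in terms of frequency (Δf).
453.867 kHz

Using the energy-time uncertainty principle and E = hf:
ΔEΔt ≥ ℏ/2
hΔf·Δt ≥ ℏ/2

The minimum frequency uncertainty is:
Δf = ℏ/(2hτ) = 1/(4πτ)
Δf = 1/(4π × 1.753e-07 s)
Δf = 4.539e+05 Hz = 453.867 kHz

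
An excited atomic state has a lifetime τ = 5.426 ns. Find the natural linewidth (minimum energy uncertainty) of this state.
60.654 neV

Using the energy-time uncertainty principle:
ΔEΔt ≥ ℏ/2

The lifetime τ represents the time uncertainty Δt.
The natural linewidth (minimum energy uncertainty) is:

ΔE = ℏ/(2τ)
ΔE = (1.055e-34 J·s) / (2 × 5.426e-09 s)
ΔE = 9.718e-27 J = 60.654 neV

This natural linewidth limits the precision of spectroscopic measurements.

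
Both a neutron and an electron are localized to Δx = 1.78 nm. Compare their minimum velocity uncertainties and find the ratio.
The electron has the larger minimum velocity uncertainty, by a ratio of 1838.7.

For both particles, Δp_min = ℏ/(2Δx) = 2.962e-26 kg·m/s (same for both).

The velocity uncertainty is Δv = Δp/m:
- neutron: Δv = 2.962e-26 / 1.675e-27 = 1.769e+01 m/s = 17.686 m/s
- electron: Δv = 2.962e-26 / 9.109e-31 = 3.252e+04 m/s = 32.519 km/s

Ratio: 3.252e+04 / 1.769e+01 = 1838.7

The lighter particle has larger velocity uncertainty because Δv ∝ 1/m.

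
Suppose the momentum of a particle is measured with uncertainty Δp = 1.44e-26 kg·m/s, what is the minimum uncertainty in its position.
3.662 nm

Using the Heisenberg uncertainty principle:
ΔxΔp ≥ ℏ/2

The minimum uncertainty in position is:
Δx_min = ℏ/(2Δp)
Δx_min = (1.055e-34 J·s) / (2 × 1.440e-26 kg·m/s)
Δx_min = 3.662e-09 m = 3.662 nm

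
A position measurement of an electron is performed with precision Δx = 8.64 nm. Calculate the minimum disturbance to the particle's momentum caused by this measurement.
6.103 × 10^-27 kg·m/s

The uncertainty principle implies that measuring position disturbs momentum:
ΔxΔp ≥ ℏ/2

When we measure position with precision Δx, we necessarily introduce a momentum uncertainty:
Δp ≥ ℏ/(2Δx)
Δp_min = (1.055e-34 J·s) / (2 × 8.640e-09 m)
Δp_min = 6.103e-27 kg·m/s

The more precisely we measure position, the greater the momentum disturbance.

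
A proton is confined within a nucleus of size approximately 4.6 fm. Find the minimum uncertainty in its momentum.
1.146 × 10^-20 kg·m/s

Using the Heisenberg uncertainty principle:
ΔxΔp ≥ ℏ/2

With Δx ≈ L = 4.600e-15 m (the confinement size):
Δp_min = ℏ/(2Δx)
Δp_min = (1.055e-34 J·s) / (2 × 4.600e-15 m)
Δp_min = 1.146e-20 kg·m/s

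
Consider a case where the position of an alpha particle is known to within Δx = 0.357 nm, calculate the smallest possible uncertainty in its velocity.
22.228 m/s

Using the Heisenberg uncertainty principle and Δp = mΔv:
ΔxΔp ≥ ℏ/2
Δx(mΔv) ≥ ℏ/2

The minimum uncertainty in velocity is:
Δv_min = ℏ/(2mΔx)
Δv_min = (1.055e-34 J·s) / (2 × 6.645e-27 kg × 3.570e-10 m)
Δv_min = 2.223e+01 m/s = 22.228 m/s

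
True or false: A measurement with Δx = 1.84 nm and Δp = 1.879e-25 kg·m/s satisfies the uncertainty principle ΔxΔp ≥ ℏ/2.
Yes, it satisfies the uncertainty principle.

Calculate the product ΔxΔp:
ΔxΔp = (1.840e-09 m) × (1.879e-25 kg·m/s)
ΔxΔp = 3.457e-34 J·s

Compare to the minimum allowed value ℏ/2:
ℏ/2 = 5.273e-35 J·s

Since ΔxΔp = 3.457e-34 J·s ≥ 5.273e-35 J·s = ℏ/2,
the measurement satisfies the uncertainty principle.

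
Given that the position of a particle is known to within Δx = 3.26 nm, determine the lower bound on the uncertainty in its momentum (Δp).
1.617 × 10^-26 kg·m/s

Using the Heisenberg uncertainty principle:
ΔxΔp ≥ ℏ/2

The minimum uncertainty in momentum is:
Δp_min = ℏ/(2Δx)
Δp_min = (1.055e-34 J·s) / (2 × 3.260e-09 m)
Δp_min = 1.617e-26 kg·m/s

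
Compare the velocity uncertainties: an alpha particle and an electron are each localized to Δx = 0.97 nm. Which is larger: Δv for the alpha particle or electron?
The electron has the larger minimum velocity uncertainty, by a ratio of 7294.3.

For both particles, Δp_min = ℏ/(2Δx) = 5.436e-26 kg·m/s (same for both).

The velocity uncertainty is Δv = Δp/m:
- alpha particle: Δv = 5.436e-26 / 6.645e-27 = 8.181e+00 m/s = 8.181 m/s
- electron: Δv = 5.436e-26 / 9.109e-31 = 5.967e+04 m/s = 59.674 km/s

Ratio: 5.967e+04 / 8.181e+00 = 7294.3

The lighter particle has larger velocity uncertainty because Δv ∝ 1/m.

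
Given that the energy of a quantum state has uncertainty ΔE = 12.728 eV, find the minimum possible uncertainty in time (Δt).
25.857 as

Using the energy-time uncertainty principle:
ΔEΔt ≥ ℏ/2

The minimum uncertainty in time is:
Δt_min = ℏ/(2ΔE)
Δt_min = (1.055e-34 J·s) / (2 × 2.039e-18 J)
Δt_min = 2.586e-17 s = 25.857 as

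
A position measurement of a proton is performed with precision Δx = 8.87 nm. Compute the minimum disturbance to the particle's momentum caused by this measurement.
5.945 × 10^-27 kg·m/s

The uncertainty principle implies that measuring position disturbs momentum:
ΔxΔp ≥ ℏ/2

When we measure position with precision Δx, we necessarily introduce a momentum uncertainty:
Δp ≥ ℏ/(2Δx)
Δp_min = (1.055e-34 J·s) / (2 × 8.870e-09 m)
Δp_min = 5.945e-27 kg·m/s

The more precisely we measure position, the greater the momentum disturbance.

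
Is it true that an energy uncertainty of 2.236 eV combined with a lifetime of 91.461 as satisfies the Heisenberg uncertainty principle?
No, it violates the uncertainty relation.

Calculate the product ΔEΔt:
ΔE = 2.236 eV = 3.582e-19 J
ΔEΔt = (3.582e-19 J) × (9.146e-17 s)
ΔEΔt = 3.277e-35 J·s

Compare to the minimum allowed value ℏ/2:
ℏ/2 = 5.273e-35 J·s

Since ΔEΔt = 3.277e-35 J·s < 5.273e-35 J·s = ℏ/2,
this violates the uncertainty relation.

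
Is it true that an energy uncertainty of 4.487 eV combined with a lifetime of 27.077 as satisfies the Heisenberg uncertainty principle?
No, it violates the uncertainty relation.

Calculate the product ΔEΔt:
ΔE = 4.487 eV = 7.189e-19 J
ΔEΔt = (7.189e-19 J) × (2.708e-17 s)
ΔEΔt = 1.947e-35 J·s

Compare to the minimum allowed value ℏ/2:
ℏ/2 = 5.273e-35 J·s

Since ΔEΔt = 1.947e-35 J·s < 5.273e-35 J·s = ℏ/2,
this violates the uncertainty relation.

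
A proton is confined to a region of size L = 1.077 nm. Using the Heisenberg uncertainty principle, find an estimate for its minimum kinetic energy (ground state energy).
4.472 μeV

Using the uncertainty principle to estimate ground state energy:

1. The position uncertainty is approximately the confinement size:
   Δx ≈ L = 1.077e-09 m

2. From ΔxΔp ≥ ℏ/2, the minimum momentum uncertainty is:
   Δp ≈ ℏ/(2L) = 4.896e-26 kg·m/s

3. The kinetic energy is approximately:
   KE ≈ (Δp)²/(2m) = (4.896e-26)²/(2 × 1.673e-27 kg)
   KE ≈ 7.165e-25 J = 4.472 μeV

This is an order-of-magnitude estimate of the ground state energy.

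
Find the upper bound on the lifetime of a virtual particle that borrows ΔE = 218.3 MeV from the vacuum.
1.508 ys

Using the energy-time uncertainty principle:
ΔEΔt ≥ ℏ/2

For a virtual particle borrowing energy ΔE, the maximum lifetime is:
Δt_max = ℏ/(2ΔE)

Converting energy:
ΔE = 218.3 MeV = 3.498e-11 J

Δt_max = (1.055e-34 J·s) / (2 × 3.498e-11 J)
Δt_max = 1.508e-24 s = 1.508 ys

Virtual particles with higher borrowed energy exist for shorter times.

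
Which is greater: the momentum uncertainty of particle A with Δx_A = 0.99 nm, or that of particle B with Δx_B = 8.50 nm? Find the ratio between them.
Particle A has the larger minimum momentum uncertainty, by a factor of 8.59.

For each particle, the minimum momentum uncertainty is Δp_min = ℏ/(2Δx):

Particle A: Δp_A = ℏ/(2×9.900e-10 m) = 5.326e-26 kg·m/s
Particle B: Δp_B = ℏ/(2×8.500e-09 m) = 6.203e-27 kg·m/s

Ratio: Δp_A/Δp_B = 8.59

Since Δp_min ∝ 1/Δx, the particle with smaller position uncertainty (A) has larger momentum uncertainty.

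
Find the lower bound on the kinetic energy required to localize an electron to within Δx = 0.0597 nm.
2.672 eV

Localizing a particle requires giving it sufficient momentum uncertainty:

1. From uncertainty principle: Δp ≥ ℏ/(2Δx)
   Δp_min = (1.055e-34 J·s) / (2 × 5.970e-11 m)
   Δp_min = 8.832e-25 kg·m/s

2. This momentum uncertainty corresponds to kinetic energy:
   KE ≈ (Δp)²/(2m) = (8.832e-25)²/(2 × 9.109e-31 kg)
   KE = 4.282e-19 J = 2.672 eV

Tighter localization requires more energy.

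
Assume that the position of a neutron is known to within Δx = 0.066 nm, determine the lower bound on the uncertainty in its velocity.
476.987 m/s

Using the Heisenberg uncertainty principle and Δp = mΔv:
ΔxΔp ≥ ℏ/2
Δx(mΔv) ≥ ℏ/2

The minimum uncertainty in velocity is:
Δv_min = ℏ/(2mΔx)
Δv_min = (1.055e-34 J·s) / (2 × 1.675e-27 kg × 6.600e-11 m)
Δv_min = 4.770e+02 m/s = 476.987 m/s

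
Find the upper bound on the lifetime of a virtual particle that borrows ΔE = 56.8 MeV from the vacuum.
5.794 ys

Using the energy-time uncertainty principle:
ΔEΔt ≥ ℏ/2

For a virtual particle borrowing energy ΔE, the maximum lifetime is:
Δt_max = ℏ/(2ΔE)

Converting energy:
ΔE = 56.8 MeV = 9.100e-12 J

Δt_max = (1.055e-34 J·s) / (2 × 9.100e-12 J)
Δt_max = 5.794e-24 s = 5.794 ys

Virtual particles with higher borrowed energy exist for shorter times.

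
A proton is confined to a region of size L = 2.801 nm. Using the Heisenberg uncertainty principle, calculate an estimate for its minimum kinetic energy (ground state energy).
661.193 neV

Using the uncertainty principle to estimate ground state energy:

1. The position uncertainty is approximately the confinement size:
   Δx ≈ L = 2.801e-09 m

2. From ΔxΔp ≥ ℏ/2, the minimum momentum uncertainty is:
   Δp ≈ ℏ/(2L) = 1.882e-26 kg·m/s

3. The kinetic energy is approximately:
   KE ≈ (Δp)²/(2m) = (1.882e-26)²/(2 × 1.673e-27 kg)
   KE ≈ 1.059e-25 J = 661.193 neV

This is an order-of-magnitude estimate of the ground state energy.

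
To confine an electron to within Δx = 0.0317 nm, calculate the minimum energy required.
9.479 eV

Localizing a particle requires giving it sufficient momentum uncertainty:

1. From uncertainty principle: Δp ≥ ℏ/(2Δx)
   Δp_min = (1.055e-34 J·s) / (2 × 3.170e-11 m)
   Δp_min = 1.663e-24 kg·m/s

2. This momentum uncertainty corresponds to kinetic energy:
   KE ≈ (Δp)²/(2m) = (1.663e-24)²/(2 × 9.109e-31 kg)
   KE = 1.519e-18 J = 9.479 eV

Tighter localization requires more energy.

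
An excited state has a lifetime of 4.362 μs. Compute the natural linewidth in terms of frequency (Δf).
18.243 kHz

Using the energy-time uncertainty principle and E = hf:
ΔEΔt ≥ ℏ/2
hΔf·Δt ≥ ℏ/2

The minimum frequency uncertainty is:
Δf = ℏ/(2hτ) = 1/(4πτ)
Δf = 1/(4π × 4.362e-06 s)
Δf = 1.824e+04 Hz = 18.243 kHz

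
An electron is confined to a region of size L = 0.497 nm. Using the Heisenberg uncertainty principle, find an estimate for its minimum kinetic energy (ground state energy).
38.561 meV

Using the uncertainty principle to estimate ground state energy:

1. The position uncertainty is approximately the confinement size:
   Δx ≈ L = 4.970e-10 m

2. From ΔxΔp ≥ ℏ/2, the minimum momentum uncertainty is:
   Δp ≈ ℏ/(2L) = 1.061e-25 kg·m/s

3. The kinetic energy is approximately:
   KE ≈ (Δp)²/(2m) = (1.061e-25)²/(2 × 9.109e-31 kg)
   KE ≈ 6.178e-21 J = 38.561 meV

This is an order-of-magnitude estimate of the ground state energy.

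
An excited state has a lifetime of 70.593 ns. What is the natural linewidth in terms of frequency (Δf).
1.127 MHz

Using the energy-time uncertainty principle and E = hf:
ΔEΔt ≥ ℏ/2
hΔf·Δt ≥ ℏ/2

The minimum frequency uncertainty is:
Δf = ℏ/(2hτ) = 1/(4πτ)
Δf = 1/(4π × 7.059e-08 s)
Δf = 1.127e+06 Hz = 1.127 MHz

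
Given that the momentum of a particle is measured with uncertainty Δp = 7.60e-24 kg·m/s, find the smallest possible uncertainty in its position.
6.938 pm

Using the Heisenberg uncertainty principle:
ΔxΔp ≥ ℏ/2

The minimum uncertainty in position is:
Δx_min = ℏ/(2Δp)
Δx_min = (1.055e-34 J·s) / (2 × 7.600e-24 kg·m/s)
Δx_min = 6.938e-12 m = 6.938 pm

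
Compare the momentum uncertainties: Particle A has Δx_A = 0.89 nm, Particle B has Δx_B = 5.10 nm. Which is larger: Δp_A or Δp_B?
Particle A has the larger minimum momentum uncertainty, by a factor of 5.73.

For each particle, the minimum momentum uncertainty is Δp_min = ℏ/(2Δx):

Particle A: Δp_A = ℏ/(2×8.900e-10 m) = 5.925e-26 kg·m/s
Particle B: Δp_B = ℏ/(2×5.100e-09 m) = 1.034e-26 kg·m/s

Ratio: Δp_A/Δp_B = 5.73

Since Δp_min ∝ 1/Δx, the particle with smaller position uncertainty (A) has larger momentum uncertainty.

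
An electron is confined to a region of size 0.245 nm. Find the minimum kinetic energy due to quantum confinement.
158.683 meV

Using the uncertainty principle:

1. Position uncertainty: Δx ≈ 2.450e-10 m
2. Minimum momentum uncertainty: Δp = ℏ/(2Δx) = 2.152e-25 kg·m/s
3. Minimum kinetic energy:
   KE = (Δp)²/(2m) = (2.152e-25)²/(2 × 9.109e-31 kg)
   KE = 2.542e-20 J = 158.683 meV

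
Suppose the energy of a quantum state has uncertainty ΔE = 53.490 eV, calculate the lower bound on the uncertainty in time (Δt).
6.153 as

Using the energy-time uncertainty principle:
ΔEΔt ≥ ℏ/2

The minimum uncertainty in time is:
Δt_min = ℏ/(2ΔE)
Δt_min = (1.055e-34 J·s) / (2 × 8.570e-18 J)
Δt_min = 6.153e-18 s = 6.153 as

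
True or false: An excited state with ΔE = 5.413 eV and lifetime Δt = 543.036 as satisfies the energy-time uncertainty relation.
Yes, it satisfies the uncertainty relation.

Calculate the product ΔEΔt:
ΔE = 5.413 eV = 8.673e-19 J
ΔEΔt = (8.673e-19 J) × (5.430e-16 s)
ΔEΔt = 4.710e-34 J·s

Compare to the minimum allowed value ℏ/2:
ℏ/2 = 5.273e-35 J·s

Since ΔEΔt = 4.710e-34 J·s ≥ 5.273e-35 J·s = ℏ/2,
this satisfies the uncertainty relation.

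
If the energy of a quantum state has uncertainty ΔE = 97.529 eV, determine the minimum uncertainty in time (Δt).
3.374 as

Using the energy-time uncertainty principle:
ΔEΔt ≥ ℏ/2

The minimum uncertainty in time is:
Δt_min = ℏ/(2ΔE)
Δt_min = (1.055e-34 J·s) / (2 × 1.563e-17 J)
Δt_min = 3.374e-18 s = 3.374 as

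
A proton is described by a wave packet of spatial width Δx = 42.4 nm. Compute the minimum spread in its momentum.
1.244 × 10^-27 kg·m/s

For a wave packet, the spatial width Δx and momentum spread Δp are related by the uncertainty principle:
ΔxΔp ≥ ℏ/2

The minimum momentum spread is:
Δp_min = ℏ/(2Δx)
Δp_min = (1.055e-34 J·s) / (2 × 4.240e-08 m)
Δp_min = 1.244e-27 kg·m/s

A wave packet cannot have both a well-defined position and well-defined momentum.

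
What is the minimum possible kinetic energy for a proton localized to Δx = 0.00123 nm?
3.429 eV

Localizing a particle requires giving it sufficient momentum uncertainty:

1. From uncertainty principle: Δp ≥ ℏ/(2Δx)
   Δp_min = (1.055e-34 J·s) / (2 × 1.230e-12 m)
   Δp_min = 4.287e-23 kg·m/s

2. This momentum uncertainty corresponds to kinetic energy:
   KE ≈ (Δp)²/(2m) = (4.287e-23)²/(2 × 1.673e-27 kg)
   KE = 5.494e-19 J = 3.429 eV

Tighter localization requires more energy.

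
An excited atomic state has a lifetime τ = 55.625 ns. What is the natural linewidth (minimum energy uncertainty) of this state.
5.917 neV

Using the energy-time uncertainty principle:
ΔEΔt ≥ ℏ/2

The lifetime τ represents the time uncertainty Δt.
The natural linewidth (minimum energy uncertainty) is:

ΔE = ℏ/(2τ)
ΔE = (1.055e-34 J·s) / (2 × 5.562e-08 s)
ΔE = 9.479e-28 J = 5.917 neV

This natural linewidth limits the precision of spectroscopic measurements.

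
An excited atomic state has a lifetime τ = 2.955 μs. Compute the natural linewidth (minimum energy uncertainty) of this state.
111.373 peV

Using the energy-time uncertainty principle:
ΔEΔt ≥ ℏ/2

The lifetime τ represents the time uncertainty Δt.
The natural linewidth (minimum energy uncertainty) is:

ΔE = ℏ/(2τ)
ΔE = (1.055e-34 J·s) / (2 × 2.955e-06 s)
ΔE = 1.784e-29 J = 111.373 peV

This natural linewidth limits the precision of spectroscopic measurements.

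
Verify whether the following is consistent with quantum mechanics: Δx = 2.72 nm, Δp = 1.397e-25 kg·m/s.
Yes, it satisfies the uncertainty principle.

Calculate the product ΔxΔp:
ΔxΔp = (2.720e-09 m) × (1.397e-25 kg·m/s)
ΔxΔp = 3.800e-34 J·s

Compare to the minimum allowed value ℏ/2:
ℏ/2 = 5.273e-35 J·s

Since ΔxΔp = 3.800e-34 J·s ≥ 5.273e-35 J·s = ℏ/2,
the measurement satisfies the uncertainty principle.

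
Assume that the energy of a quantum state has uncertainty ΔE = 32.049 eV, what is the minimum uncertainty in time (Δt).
10.269 as

Using the energy-time uncertainty principle:
ΔEΔt ≥ ℏ/2

The minimum uncertainty in time is:
Δt_min = ℏ/(2ΔE)
Δt_min = (1.055e-34 J·s) / (2 × 5.135e-18 J)
Δt_min = 1.027e-17 s = 10.269 as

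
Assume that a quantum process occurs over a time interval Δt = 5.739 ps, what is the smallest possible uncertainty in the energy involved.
57.346 μeV

Using the energy-time uncertainty principle:
ΔEΔt ≥ ℏ/2

The minimum uncertainty in energy is:
ΔE_min = ℏ/(2Δt)
ΔE_min = (1.055e-34 J·s) / (2 × 5.739e-12 s)
ΔE_min = 9.188e-24 J = 57.346 μeV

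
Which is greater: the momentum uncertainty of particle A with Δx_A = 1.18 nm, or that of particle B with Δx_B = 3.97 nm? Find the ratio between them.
Particle A has the larger minimum momentum uncertainty, by a factor of 3.36.

For each particle, the minimum momentum uncertainty is Δp_min = ℏ/(2Δx):

Particle A: Δp_A = ℏ/(2×1.180e-09 m) = 4.469e-26 kg·m/s
Particle B: Δp_B = ℏ/(2×3.970e-09 m) = 1.328e-26 kg·m/s

Ratio: Δp_A/Δp_B = 3.36

Since Δp_min ∝ 1/Δx, the particle with smaller position uncertainty (A) has larger momentum uncertainty.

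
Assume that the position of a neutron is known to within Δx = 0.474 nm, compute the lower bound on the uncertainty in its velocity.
66.416 m/s

Using the Heisenberg uncertainty principle and Δp = mΔv:
ΔxΔp ≥ ℏ/2
Δx(mΔv) ≥ ℏ/2

The minimum uncertainty in velocity is:
Δv_min = ℏ/(2mΔx)
Δv_min = (1.055e-34 J·s) / (2 × 1.675e-27 kg × 4.740e-10 m)
Δv_min = 6.642e+01 m/s = 66.416 m/s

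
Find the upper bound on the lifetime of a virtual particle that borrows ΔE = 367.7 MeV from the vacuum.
8.950 × 10^-25 s

Using the energy-time uncertainty principle:
ΔEΔt ≥ ℏ/2

For a virtual particle borrowing energy ΔE, the maximum lifetime is:
Δt_max = ℏ/(2ΔE)

Converting energy:
ΔE = 367.7 MeV = 5.891e-11 J

Δt_max = (1.055e-34 J·s) / (2 × 5.891e-11 J)
Δt_max = 8.950e-25 s = 8.950 × 10^-25 s

Virtual particles with higher borrowed energy exist for shorter times.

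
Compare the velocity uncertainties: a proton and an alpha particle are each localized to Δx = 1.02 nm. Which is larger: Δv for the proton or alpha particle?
The proton has the larger minimum velocity uncertainty, by a ratio of 4.0.

For both particles, Δp_min = ℏ/(2Δx) = 5.169e-26 kg·m/s (same for both).

The velocity uncertainty is Δv = Δp/m:
- proton: Δv = 5.169e-26 / 1.673e-27 = 3.091e+01 m/s = 30.906 m/s
- alpha particle: Δv = 5.169e-26 / 6.645e-27 = 7.780e+00 m/s = 7.780 m/s

Ratio: 3.091e+01 / 7.780e+00 = 4.0

The lighter particle has larger velocity uncertainty because Δv ∝ 1/m.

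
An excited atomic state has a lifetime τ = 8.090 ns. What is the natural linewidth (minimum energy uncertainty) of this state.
40.681 neV

Using the energy-time uncertainty principle:
ΔEΔt ≥ ℏ/2

The lifetime τ represents the time uncertainty Δt.
The natural linewidth (minimum energy uncertainty) is:

ΔE = ℏ/(2τ)
ΔE = (1.055e-34 J·s) / (2 × 8.090e-09 s)
ΔE = 6.518e-27 J = 40.681 neV

This natural linewidth limits the precision of spectroscopic measurements.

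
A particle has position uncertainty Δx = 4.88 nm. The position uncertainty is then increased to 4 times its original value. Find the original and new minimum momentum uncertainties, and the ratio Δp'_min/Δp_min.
Original Δp_min = 1.081 × 10^-26 kg·m/s; new Δp'_min = 2.701 × 10^-27 kg·m/s; ratio Δp'_min/Δp_min = 1/4.

From the uncertainty principle ΔxΔp ≥ ℏ/2, the minimum momentum uncertainty is Δp_min = ℏ/(2Δx).

Original (Δx = 4.88 nm = 4.880e-09 m):
Δp_min = (1.055e-34 J·s)/(2 × 4.880e-09 m) = 1.081e-26 kg·m/s

When Δx → 4Δx:
Δp'_min = ℏ/(2 × 4Δx) = (1/4) × ℏ/(2Δx) = (1/4) × Δp_min
Δp'_min = 1/4 × 1.081e-26 kg·m/s = 2.701e-27 kg·m/s

Since Δp_min ∝ 1/Δx, when Δx is increased to 4 times its original value, Δp_min decreases to 1/4 of its original value.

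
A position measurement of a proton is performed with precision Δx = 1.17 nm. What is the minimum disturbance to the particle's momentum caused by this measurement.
4.507 × 10^-26 kg·m/s

The uncertainty principle implies that measuring position disturbs momentum:
ΔxΔp ≥ ℏ/2

When we measure position with precision Δx, we necessarily introduce a momentum uncertainty:
Δp ≥ ℏ/(2Δx)
Δp_min = (1.055e-34 J·s) / (2 × 1.170e-09 m)
Δp_min = 4.507e-26 kg·m/s

The more precisely we measure position, the greater the momentum disturbance.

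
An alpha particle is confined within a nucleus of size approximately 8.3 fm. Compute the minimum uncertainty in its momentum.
6.353 × 10^-21 kg·m/s

Using the Heisenberg uncertainty principle:
ΔxΔp ≥ ℏ/2

With Δx ≈ L = 8.300e-15 m (the confinement size):
Δp_min = ℏ/(2Δx)
Δp_min = (1.055e-34 J·s) / (2 × 8.300e-15 m)
Δp_min = 6.353e-21 kg·m/s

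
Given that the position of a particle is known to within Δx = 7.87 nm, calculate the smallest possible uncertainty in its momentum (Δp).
6.700 × 10^-27 kg·m/s

Using the Heisenberg uncertainty principle:
ΔxΔp ≥ ℏ/2

The minimum uncertainty in momentum is:
Δp_min = ℏ/(2Δx)
Δp_min = (1.055e-34 J·s) / (2 × 7.870e-09 m)
Δp_min = 6.700e-27 kg·m/s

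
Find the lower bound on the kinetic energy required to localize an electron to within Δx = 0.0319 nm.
9.360 eV

Localizing a particle requires giving it sufficient momentum uncertainty:

1. From uncertainty principle: Δp ≥ ℏ/(2Δx)
   Δp_min = (1.055e-34 J·s) / (2 × 3.190e-11 m)
   Δp_min = 1.653e-24 kg·m/s

2. This momentum uncertainty corresponds to kinetic energy:
   KE ≈ (Δp)²/(2m) = (1.653e-24)²/(2 × 9.109e-31 kg)
   KE = 1.500e-18 J = 9.360 eV

Tighter localization requires more energy.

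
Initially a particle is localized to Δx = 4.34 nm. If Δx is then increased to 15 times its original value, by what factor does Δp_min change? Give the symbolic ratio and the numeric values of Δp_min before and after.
Original Δp_min = 1.215 × 10^-26 kg·m/s; new Δp'_min = 8.100 × 10^-28 kg·m/s; ratio Δp'_min/Δp_min = 1/15.

From the uncertainty principle ΔxΔp ≥ ℏ/2, the minimum momentum uncertainty is Δp_min = ℏ/(2Δx).

Original (Δx = 4.34 nm = 4.340e-09 m):
Δp_min = (1.055e-34 J·s)/(2 × 4.340e-09 m) = 1.215e-26 kg·m/s

When Δx → 15Δx:
Δp'_min = ℏ/(2 × 15Δx) = (1/15) × ℏ/(2Δx) = (1/15) × Δp_min
Δp'_min = 1/15 × 1.215e-26 kg·m/s = 8.100e-28 kg·m/s

Since Δp_min ∝ 1/Δx, when Δx is increased to 15 times its original value, Δp_min decreases to 1/15 of its original value.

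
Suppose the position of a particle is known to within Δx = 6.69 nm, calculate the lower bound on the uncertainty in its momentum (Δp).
7.882 × 10^-27 kg·m/s

Using the Heisenberg uncertainty principle:
ΔxΔp ≥ ℏ/2

The minimum uncertainty in momentum is:
Δp_min = ℏ/(2Δx)
Δp_min = (1.055e-34 J·s) / (2 × 6.690e-09 m)
Δp_min = 7.882e-27 kg·m/s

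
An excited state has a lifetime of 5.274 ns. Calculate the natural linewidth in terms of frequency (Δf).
15.089 MHz

Using the energy-time uncertainty principle and E = hf:
ΔEΔt ≥ ℏ/2
hΔf·Δt ≥ ℏ/2

The minimum frequency uncertainty is:
Δf = ℏ/(2hτ) = 1/(4πτ)
Δf = 1/(4π × 5.274e-09 s)
Δf = 1.509e+07 Hz = 15.089 MHz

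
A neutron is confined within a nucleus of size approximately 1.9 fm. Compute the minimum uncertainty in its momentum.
2.775 × 10^-20 kg·m/s

Using the Heisenberg uncertainty principle:
ΔxΔp ≥ ℏ/2

With Δx ≈ L = 1.900e-15 m (the confinement size):
Δp_min = ℏ/(2Δx)
Δp_min = (1.055e-34 J·s) / (2 × 1.900e-15 m)
Δp_min = 2.775e-20 kg·m/s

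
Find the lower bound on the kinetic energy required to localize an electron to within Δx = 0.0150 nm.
42.333 eV

Localizing a particle requires giving it sufficient momentum uncertainty:

1. From uncertainty principle: Δp ≥ ℏ/(2Δx)
   Δp_min = (1.055e-34 J·s) / (2 × 1.500e-11 m)
   Δp_min = 3.515e-24 kg·m/s

2. This momentum uncertainty corresponds to kinetic energy:
   KE ≈ (Δp)²/(2m) = (3.515e-24)²/(2 × 9.109e-31 kg)
   KE = 6.783e-18 J = 42.333 eV

Tighter localization requires more energy.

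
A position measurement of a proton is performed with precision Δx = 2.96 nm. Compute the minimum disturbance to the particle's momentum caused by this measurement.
1.781 × 10^-26 kg·m/s

The uncertainty principle implies that measuring position disturbs momentum:
ΔxΔp ≥ ℏ/2

When we measure position with precision Δx, we necessarily introduce a momentum uncertainty:
Δp ≥ ℏ/(2Δx)
Δp_min = (1.055e-34 J·s) / (2 × 2.960e-09 m)
Δp_min = 1.781e-26 kg·m/s

The more precisely we measure position, the greater the momentum disturbance.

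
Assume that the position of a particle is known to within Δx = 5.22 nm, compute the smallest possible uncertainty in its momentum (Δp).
1.010 × 10^-26 kg·m/s

Using the Heisenberg uncertainty principle:
ΔxΔp ≥ ℏ/2

The minimum uncertainty in momentum is:
Δp_min = ℏ/(2Δx)
Δp_min = (1.055e-34 J·s) / (2 × 5.220e-09 m)
Δp_min = 1.010e-26 kg·m/s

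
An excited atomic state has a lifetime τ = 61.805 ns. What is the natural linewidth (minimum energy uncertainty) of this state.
5.325 neV

Using the energy-time uncertainty principle:
ΔEΔt ≥ ℏ/2

The lifetime τ represents the time uncertainty Δt.
The natural linewidth (minimum energy uncertainty) is:

ΔE = ℏ/(2τ)
ΔE = (1.055e-34 J·s) / (2 × 6.181e-08 s)
ΔE = 8.531e-28 J = 5.325 neV

This natural linewidth limits the precision of spectroscopic measurements.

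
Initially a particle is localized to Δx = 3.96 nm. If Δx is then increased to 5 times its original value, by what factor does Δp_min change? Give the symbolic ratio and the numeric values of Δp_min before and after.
Original Δp_min = 1.332 × 10^-26 kg·m/s; new Δp'_min = 2.663 × 10^-27 kg·m/s; ratio Δp'_min/Δp_min = 1/5.

From the uncertainty principle ΔxΔp ≥ ℏ/2, the minimum momentum uncertainty is Δp_min = ℏ/(2Δx).

Original (Δx = 3.96 nm = 3.960e-09 m):
Δp_min = (1.055e-34 J·s)/(2 × 3.960e-09 m) = 1.332e-26 kg·m/s

When Δx → 5Δx:
Δp'_min = ℏ/(2 × 5Δx) = (1/5) × ℏ/(2Δx) = (1/5) × Δp_min
Δp'_min = 1/5 × 1.332e-26 kg·m/s = 2.663e-27 kg·m/s

Since Δp_min ∝ 1/Δx, when Δx is increased to 5 times its original value, Δp_min decreases to 1/5 of its original value.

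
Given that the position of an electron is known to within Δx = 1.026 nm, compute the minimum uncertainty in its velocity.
56.417 km/s

Using the Heisenberg uncertainty principle and Δp = mΔv:
ΔxΔp ≥ ℏ/2
Δx(mΔv) ≥ ℏ/2

The minimum uncertainty in velocity is:
Δv_min = ℏ/(2mΔx)
Δv_min = (1.055e-34 J·s) / (2 × 9.109e-31 kg × 1.026e-09 m)
Δv_min = 5.642e+04 m/s = 56.417 km/s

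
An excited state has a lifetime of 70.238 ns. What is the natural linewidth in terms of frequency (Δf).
1.133 MHz

Using the energy-time uncertainty principle and E = hf:
ΔEΔt ≥ ℏ/2
hΔf·Δt ≥ ℏ/2

The minimum frequency uncertainty is:
Δf = ℏ/(2hτ) = 1/(4πτ)
Δf = 1/(4π × 7.024e-08 s)
Δf = 1.133e+06 Hz = 1.133 MHz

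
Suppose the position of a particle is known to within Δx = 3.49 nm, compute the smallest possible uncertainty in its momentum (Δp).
1.511 × 10^-26 kg·m/s

Using the Heisenberg uncertainty principle:
ΔxΔp ≥ ℏ/2

The minimum uncertainty in momentum is:
Δp_min = ℏ/(2Δx)
Δp_min = (1.055e-34 J·s) / (2 × 3.490e-09 m)
Δp_min = 1.511e-26 kg·m/s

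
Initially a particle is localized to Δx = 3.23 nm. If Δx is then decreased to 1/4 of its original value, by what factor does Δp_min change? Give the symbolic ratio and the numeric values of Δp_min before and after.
Original Δp_min = 1.632 × 10^-26 kg·m/s; new Δp'_min = 6.530 × 10^-26 kg·m/s; ratio Δp'_min/Δp_min = 4.

From the uncertainty principle ΔxΔp ≥ ℏ/2, the minimum momentum uncertainty is Δp_min = ℏ/(2Δx).

Original (Δx = 3.23 nm = 3.230e-09 m):
Δp_min = (1.055e-34 J·s)/(2 × 3.230e-09 m) = 1.632e-26 kg·m/s

When Δx → (1/4)Δx:
Δp'_min = ℏ/(2 × (1/4)Δx) = 4 × ℏ/(2Δx) = 4 × Δp_min
Δp'_min = 4 × 1.632e-26 kg·m/s = 6.530e-26 kg·m/s

Since Δp_min ∝ 1/Δx, when Δx is decreased to 1/4 of its original value, Δp_min increases to 4 times its original value.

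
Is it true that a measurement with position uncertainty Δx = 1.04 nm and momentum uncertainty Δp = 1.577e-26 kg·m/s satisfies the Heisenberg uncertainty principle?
No, it violates the uncertainty principle (impossible measurement).

Calculate the product ΔxΔp:
ΔxΔp = (1.040e-09 m) × (1.577e-26 kg·m/s)
ΔxΔp = 1.640e-35 J·s

Compare to the minimum allowed value ℏ/2:
ℏ/2 = 5.273e-35 J·s

Since ΔxΔp = 1.640e-35 J·s < 5.273e-35 J·s = ℏ/2,
the measurement violates the uncertainty principle.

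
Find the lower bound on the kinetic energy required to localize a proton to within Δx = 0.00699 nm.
106.170 meV

Localizing a particle requires giving it sufficient momentum uncertainty:

1. From uncertainty principle: Δp ≥ ℏ/(2Δx)
   Δp_min = (1.055e-34 J·s) / (2 × 6.990e-12 m)
   Δp_min = 7.543e-24 kg·m/s

2. This momentum uncertainty corresponds to kinetic energy:
   KE ≈ (Δp)²/(2m) = (7.543e-24)²/(2 × 1.673e-27 kg)
   KE = 1.701e-20 J = 106.170 meV

Tighter localization requires more energy.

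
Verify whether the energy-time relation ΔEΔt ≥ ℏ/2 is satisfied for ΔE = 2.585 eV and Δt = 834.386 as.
Yes, it satisfies the uncertainty relation.

Calculate the product ΔEΔt:
ΔE = 2.585 eV = 4.142e-19 J
ΔEΔt = (4.142e-19 J) × (8.344e-16 s)
ΔEΔt = 3.456e-34 J·s

Compare to the minimum allowed value ℏ/2:
ℏ/2 = 5.273e-35 J·s

Since ΔEΔt = 3.456e-34 J·s ≥ 5.273e-35 J·s = ℏ/2,
this satisfies the uncertainty relation.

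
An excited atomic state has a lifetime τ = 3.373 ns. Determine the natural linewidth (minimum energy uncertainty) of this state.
97.571 neV

Using the energy-time uncertainty principle:
ΔEΔt ≥ ℏ/2

The lifetime τ represents the time uncertainty Δt.
The natural linewidth (minimum energy uncertainty) is:

ΔE = ℏ/(2τ)
ΔE = (1.055e-34 J·s) / (2 × 3.373e-09 s)
ΔE = 1.563e-26 J = 97.571 neV

This natural linewidth limits the precision of spectroscopic measurements.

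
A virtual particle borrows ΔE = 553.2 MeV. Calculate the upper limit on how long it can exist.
5.949 × 10^-25 s

Using the energy-time uncertainty principle:
ΔEΔt ≥ ℏ/2

For a virtual particle borrowing energy ΔE, the maximum lifetime is:
Δt_max = ℏ/(2ΔE)

Converting energy:
ΔE = 553.2 MeV = 8.863e-11 J

Δt_max = (1.055e-34 J·s) / (2 × 8.863e-11 J)
Δt_max = 5.949e-25 s = 5.949 × 10^-25 s

Virtual particles with higher borrowed energy exist for shorter times.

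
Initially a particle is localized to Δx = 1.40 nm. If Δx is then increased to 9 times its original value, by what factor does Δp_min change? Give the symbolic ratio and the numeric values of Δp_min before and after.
Original Δp_min = 3.766 × 10^-26 kg·m/s; new Δp'_min = 4.185 × 10^-27 kg·m/s; ratio Δp'_min/Δp_min = 1/9.

From the uncertainty principle ΔxΔp ≥ ℏ/2, the minimum momentum uncertainty is Δp_min = ℏ/(2Δx).

Original (Δx = 1.40 nm = 1.400e-09 m):
Δp_min = (1.055e-34 J·s)/(2 × 1.400e-09 m) = 3.766e-26 kg·m/s

When Δx → 9Δx:
Δp'_min = ℏ/(2 × 9Δx) = (1/9) × ℏ/(2Δx) = (1/9) × Δp_min
Δp'_min = 1/9 × 3.766e-26 kg·m/s = 4.185e-27 kg·m/s

Since Δp_min ∝ 1/Δx, when Δx is increased to 9 times its original value, Δp_min decreases to 1/9 of its original value.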